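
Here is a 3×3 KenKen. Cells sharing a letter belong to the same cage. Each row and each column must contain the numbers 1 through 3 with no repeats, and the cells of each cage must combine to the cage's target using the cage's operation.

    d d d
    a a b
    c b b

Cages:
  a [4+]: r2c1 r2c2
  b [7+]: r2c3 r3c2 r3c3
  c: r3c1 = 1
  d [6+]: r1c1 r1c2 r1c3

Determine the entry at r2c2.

Cage c is given, leaving r3c1 = 1.
1 is placed in row 3; hence r3c3 = 3.
Column 1 now contains 1; hence r2c1 = 3.
Cage a needs two cells with sum 4, leaving r2c2 = 1.
Column 3 already has 3; hence r2c3 = 2.
Row 3 already has 3; hence r3c2 = 2.
Column 1 already has 3, leaving r1c1 = 2.
Column 2 already has 2, which forces r1c2 = 3.
Column 3 already has 2, so r1c3 = 1.
Filled in: 2 3 1 / 3 1 2 / 1 2 3.

1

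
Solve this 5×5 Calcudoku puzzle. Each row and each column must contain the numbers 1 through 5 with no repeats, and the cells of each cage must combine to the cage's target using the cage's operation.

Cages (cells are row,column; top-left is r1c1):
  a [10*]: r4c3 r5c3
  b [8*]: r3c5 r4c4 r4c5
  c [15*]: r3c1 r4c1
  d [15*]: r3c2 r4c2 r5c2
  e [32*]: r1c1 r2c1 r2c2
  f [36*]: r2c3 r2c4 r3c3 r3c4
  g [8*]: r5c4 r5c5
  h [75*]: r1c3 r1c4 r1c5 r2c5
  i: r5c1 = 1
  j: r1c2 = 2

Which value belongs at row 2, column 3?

3

Cage e has product 32, which forces r1c1 = 4.
Cage j is given, so r1c2 = 2.
Cage e has product 32, so r2c1 = 2.
The 3 cells of cage e must have product 32, which forces r2c2 = 4.
Cage h has product 75, which forces r2c5 = 5.
Cage i is a single given cell, which forces r5c1 = 1.
In row 3, 2 can only go at r3c5, so r3c5 = 2.
The two cells of cage g must have product 8, leaving r5c4 = 2.
2 is placed in column 5; hence r5c5 = 4.
Cage a needs two cells with product 10, so r4c3 = 2.
Cage b has product 8; hence r4c4 = 4.
Column 5 already has 4, which forces r4c5 = 1.
Row 5 already has 2, so r5c3 = 5.
Cage h has product 75, leaving r1c3 = 1.
Cage h needs product 75, so r1c4 = 5.
Column 5 now contains 1, which forces r1c5 = 3.
Cage f needs product 36; hence r2c3 = 3.
Cage f needs product 36, leaving r2c4 = 1.
Cage d needs product 15, leaving r3c2 = 1.
The 4 cells of cage f must have product 36, leaving r3c3 = 4.
Column 4 now contains 4, so r3c4 = 3.
Cage d has product 15, leaving r4c2 = 5.
Row 5 already has 5; hence r5c2 = 3.
Row 3 already has 3, which forces r3c1 = 5.
Row 4 already has 5, which forces r4c1 = 3.
Completed grid: 4 2 1 5 3 / 2 4 3 1 5 / 5 1 4 3 2 / 3 5 2 4 1 / 1 3 5 2 4.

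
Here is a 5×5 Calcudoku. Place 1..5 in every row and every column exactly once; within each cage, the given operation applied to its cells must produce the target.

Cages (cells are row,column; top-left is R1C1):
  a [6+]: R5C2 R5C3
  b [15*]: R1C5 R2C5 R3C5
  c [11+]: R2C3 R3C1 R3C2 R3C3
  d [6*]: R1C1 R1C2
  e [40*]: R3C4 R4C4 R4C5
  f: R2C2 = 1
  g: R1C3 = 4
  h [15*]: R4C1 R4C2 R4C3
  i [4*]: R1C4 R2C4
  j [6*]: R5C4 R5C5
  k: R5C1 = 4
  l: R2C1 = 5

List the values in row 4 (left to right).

G is a freebie, which forces R1C3 = 4.
Row 1 already has 4, so R1C4 = 1.
Cage l is given, which forces R2C1 = 5.
Cage f is given, so R2C2 = 1.
Column 4 already has 1, which forces R2C4 = 4.
1 is placed in row 2; hence R2C5 = 3.
Cage k is a single given cell, leaving R5C1 = 4.
Column 5 now contains 3, so R5C5 = 2.
Column 5 now contains 3, so R1C5 = 5.
Row 2 already has 3; hence R2C3 = 2.
Cage b needs product 15, leaving R3C5 = 1.
Cage e has product 40, so R4C5 = 4.
Row 5 already has 2; hence R5C2 = 5.
Cage a's pair has sum 6, so R5C3 = 1.
Row 5 already has 2, which forces R5C4 = 3.
Cage c needs sum 11, so R3C1 = 2.
The 4 cells of cage c must have sum 11, which forces R3C2 = 4.
The 4 cells of cage c must have sum 11, leaving R3C3 = 3.
Row 3 already has 2, which forces R3C4 = 5.
The 3 cells of cage h must have product 15, so R4C1 = 1.
5 is placed in column 2, leaving R4C2 = 3.
Cage h has product 15; hence R4C3 = 5.
Column 4 now contains 5, which forces R4C4 = 2.
Column 1 already has 2, so R1C1 = 3.
Column 2 now contains 3, which forces R1C2 = 2.
Filled in: 3 2 4 1 5 / 5 1 2 4 3 / 2 4 3 5 1 / 1 3 5 2 4 / 4 5 1 3 2.

1 3 5 2 4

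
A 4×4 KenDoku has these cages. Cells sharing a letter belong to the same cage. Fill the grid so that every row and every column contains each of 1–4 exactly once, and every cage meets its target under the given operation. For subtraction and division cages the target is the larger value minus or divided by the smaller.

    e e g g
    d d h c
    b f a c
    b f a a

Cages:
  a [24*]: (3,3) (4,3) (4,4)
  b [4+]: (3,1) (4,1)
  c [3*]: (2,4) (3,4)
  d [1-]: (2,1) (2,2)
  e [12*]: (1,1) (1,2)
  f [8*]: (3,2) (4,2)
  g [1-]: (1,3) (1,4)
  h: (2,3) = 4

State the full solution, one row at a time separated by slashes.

4 3 1 2 / 2 1 4 3 / 3 4 2 1 / 1 2 3 4

Cage h is a single given cell; hence (2,3) = 4.
Cage a has product 24, so (4,4) = 4.
Cage f's pair has product 8, so (3,2) = 4.
4 is placed in row 4, which forces (4,2) = 2.
Row 4 now contains 2, leaving (4,3) = 3.
Cage e needs two cells with product 12, so (1,1) = 4.
4 is placed in column 2, so (1,2) = 3.
The two cells of cage d must have difference 1, so (2,1) = 2.
3 is placed in column 2, so (2,2) = 1.
Row 2 already has 1; hence (2,4) = 3.
Cage b needs two cells with sum 4, which forces (3,1) = 3.
Column 3 now contains 3, so (3,3) = 2.
Column 4 now contains 3, so (3,4) = 1.
3 is placed in row 4, leaving (4,1) = 1.
Column 3 now contains 2, which forces (1,3) = 1.
1 is placed in column 4, leaving (1,4) = 2.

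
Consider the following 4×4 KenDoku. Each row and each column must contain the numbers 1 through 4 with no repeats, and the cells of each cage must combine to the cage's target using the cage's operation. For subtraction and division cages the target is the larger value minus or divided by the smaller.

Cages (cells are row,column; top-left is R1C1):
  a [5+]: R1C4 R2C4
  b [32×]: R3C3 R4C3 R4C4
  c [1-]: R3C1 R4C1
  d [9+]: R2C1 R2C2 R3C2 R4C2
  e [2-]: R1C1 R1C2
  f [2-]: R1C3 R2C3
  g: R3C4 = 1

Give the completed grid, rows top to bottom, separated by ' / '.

The 3 cells of cage b must have product 32; hence R3C3 = 4.
G is a freebie, leaving R3C4 = 1.
Cage b needs product 32, leaving R4C3 = 2.
Cage b has product 32; hence R4C4 = 4.
Cage c needs two cells with difference 1; hence R3C1 = 2.
2 is placed in row 3, which forces R3C2 = 3.
Column 2 now contains 3, which forces R4C2 = 1.
The two cells of cage e must have difference 2, leaving R1C1 = 4.
The two cells of cage e must have difference 2; hence R1C2 = 2.
2 is placed in row 1; hence R1C4 = 3.
Column 2 already has 2, which forces R2C2 = 4.
3 is placed in column 4, leaving R2C4 = 2.
Row 4 now contains 1, so R4C1 = 3.
Row 1 already has 3, leaving R1C3 = 1.
Column 1 now contains 3; hence R2C1 = 1.
Cage f's pair has difference 2, leaving R2C3 = 3.

4 2 1 3 / 1 4 3 2 / 2 3 4 1 / 3 1 2 4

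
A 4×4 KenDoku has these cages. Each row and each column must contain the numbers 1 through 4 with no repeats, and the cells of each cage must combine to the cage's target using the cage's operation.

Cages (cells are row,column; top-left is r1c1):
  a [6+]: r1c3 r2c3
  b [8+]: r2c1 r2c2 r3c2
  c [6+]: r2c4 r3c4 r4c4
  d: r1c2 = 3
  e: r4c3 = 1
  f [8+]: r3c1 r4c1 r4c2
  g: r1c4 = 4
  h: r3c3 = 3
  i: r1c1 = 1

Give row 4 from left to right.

4 2 1 3

Cage i is a single given cell; hence r1c1 = 1.
D is a freebie, leaving r1c2 = 3.
Cage g is given, so r1c4 = 4.
Cage h is given, so r3c3 = 3.
E is a freebie; hence r4c3 = 1.
4 is placed in row 1, so r1c3 = 2.
The two cells of cage a must have sum 6, leaving r2c3 = 4.
Cage f needs sum 8, which forces r3c1 = 2.
Row 3 already has 2; hence r3c4 = 1.
Cage f needs sum 8; hence r4c1 = 4.
Cage f needs sum 8; hence r4c2 = 2.
2 is placed in row 4, so r4c4 = 3.
Column 1 now contains 2, leaving r2c1 = 3.
4 is placed in row 2, leaving r2c2 = 1.
Column 4 already has 3, which forces r2c4 = 2.
Row 3 already has 1, so r3c2 = 4.
The full grid is 1 3 2 4 / 3 1 4 2 / 2 4 3 1 / 4 2 1 3.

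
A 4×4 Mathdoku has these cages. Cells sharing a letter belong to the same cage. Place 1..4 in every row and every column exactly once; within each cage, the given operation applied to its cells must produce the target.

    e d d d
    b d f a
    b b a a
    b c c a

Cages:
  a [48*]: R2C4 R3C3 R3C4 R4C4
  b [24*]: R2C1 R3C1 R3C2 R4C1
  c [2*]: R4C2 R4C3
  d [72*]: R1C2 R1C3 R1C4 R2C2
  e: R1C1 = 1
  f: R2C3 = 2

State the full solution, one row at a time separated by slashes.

E is a freebie, which forces R1C1 = 1.
Cage d needs product 72, leaving R2C2 = 3.
F is a freebie; hence R2C3 = 2.
2 is placed in column 3, leaving R3C3 = 4.
2 is placed in column 3, which forces R4C3 = 1.
Column 3 now contains 4, leaving R1C3 = 3.
Row 2 now contains 2; hence R2C1 = 4.
Row 2 already has 4; hence R2C4 = 1.
The 4 cells of cage b must have product 24; hence R3C2 = 1.
Column 4 already has 1, so R3C4 = 3.
Row 4 already has 1, so R4C2 = 2.
Column 4 now contains 3, so R4C4 = 4.
Column 2 already has 2, leaving R1C2 = 4.
Column 4 now contains 4, leaving R1C4 = 2.
Row 3 already has 3, which forces R3C1 = 2.
2 is placed in row 4, leaving R4C1 = 3.

1 4 3 2 / 4 3 2 1 / 2 1 4 3 / 3 2 1 4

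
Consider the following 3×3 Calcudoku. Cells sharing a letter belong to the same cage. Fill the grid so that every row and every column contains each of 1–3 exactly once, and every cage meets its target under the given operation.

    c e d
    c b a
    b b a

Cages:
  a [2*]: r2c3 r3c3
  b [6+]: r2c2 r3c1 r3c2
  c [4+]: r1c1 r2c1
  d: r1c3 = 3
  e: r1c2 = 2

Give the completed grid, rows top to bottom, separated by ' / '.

1 2 3 / 3 1 2 / 2 3 1

Cage e is given; hence r1c2 = 2.
D is a freebie, so r1c3 = 3.
3 is placed in row 1, which forces r1c1 = 1.
Cage c needs two cells with sum 4, leaving r2c1 = 3.
3 is placed in row 2; hence r2c2 = 1.
1 is placed in row 2, so r2c3 = 2.
Cage b needs sum 6, which forces r3c1 = 2.
Column 2 already has 1, so r3c2 = 3.
2 is placed in column 3, which forces r3c3 = 1.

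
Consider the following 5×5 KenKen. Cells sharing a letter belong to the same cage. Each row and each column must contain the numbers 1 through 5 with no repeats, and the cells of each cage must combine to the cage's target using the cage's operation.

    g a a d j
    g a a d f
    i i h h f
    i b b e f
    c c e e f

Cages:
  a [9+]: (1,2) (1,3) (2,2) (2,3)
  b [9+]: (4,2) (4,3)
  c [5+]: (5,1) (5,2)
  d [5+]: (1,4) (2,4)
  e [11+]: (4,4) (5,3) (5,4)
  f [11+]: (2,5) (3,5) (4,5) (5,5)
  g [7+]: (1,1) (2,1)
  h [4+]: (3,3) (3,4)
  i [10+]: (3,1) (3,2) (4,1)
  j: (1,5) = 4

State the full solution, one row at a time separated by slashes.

J is a freebie, leaving (1,5) = 4.
In column 4, 5 can only go at (5,4), so (5,4) = 5.
Column 4 needs a 4, and only (2,4) is open for it.
Cage d's pair has sum 5, so (1,4) = 1.
1 is placed in column 4, which forces (3,4) = 3.
3 is placed in column 4, so (4,4) = 2.
Row 3 already has 3, which forces (3,3) = 1.
The 3 cells of cage e must have sum 11, which forces (5,3) = 4.
Cage a needs sum 9; hence (1,2) = 3.
Cage a needs sum 9, so (1,3) = 2.
Cage a needs sum 9, which forces (2,2) = 1.
1 is placed in column 3, leaving (2,3) = 3.
Cage b's pair has sum 9, leaving (4,2) = 4.
Column 3 now contains 4, which forces (4,3) = 5.
Column 2 already has 3; hence (5,2) = 2.
2 is placed in row 1, leaving (1,1) = 5.
Cage g needs two cells with sum 7, leaving (2,1) = 2.
Row 2 now contains 2, which forces (2,5) = 5.
2 is placed in column 1, leaving (3,1) = 4.
Column 2 already has 2, leaving (3,2) = 5.
Column 5 now contains 5, so (3,5) = 2.
Row 5 already has 2, which forces (5,1) = 3.
Row 5 now contains 3, so (5,5) = 1.
Column 1 already has 3, which forces (4,1) = 1.
1 is placed in column 5; hence (4,5) = 3.

5 3 2 1 4 / 2 1 3 4 5 / 4 5 1 3 2 / 1 4 5 2 3 / 3 2 4 5 1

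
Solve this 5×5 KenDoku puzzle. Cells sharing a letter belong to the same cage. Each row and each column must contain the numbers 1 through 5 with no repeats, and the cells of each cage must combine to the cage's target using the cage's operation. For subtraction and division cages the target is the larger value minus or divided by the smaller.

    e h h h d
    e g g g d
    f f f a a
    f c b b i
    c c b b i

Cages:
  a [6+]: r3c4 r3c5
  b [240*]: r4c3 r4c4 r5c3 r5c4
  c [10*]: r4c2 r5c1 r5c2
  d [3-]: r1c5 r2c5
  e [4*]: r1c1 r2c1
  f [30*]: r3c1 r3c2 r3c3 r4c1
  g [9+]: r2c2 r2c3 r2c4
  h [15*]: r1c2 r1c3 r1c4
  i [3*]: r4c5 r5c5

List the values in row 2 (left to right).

In row 1, 2 can only go at r1c5, so r1c5 = 2.
The two cells of cage d must have difference 3, leaving r2c5 = 5.
The only place for 4 in row 1 is r1c1.
Column 1 already has 4, so r2c1 = 1.
The only place for 4 in row 3 is r3c5.
Cage a needs two cells with sum 6, leaving r3c4 = 2.
The 4 cells of cage f must have product 30, leaving r4c1 = 2.
Column 1 now contains 2; hence r5c1 = 5.
5 is placed in column 1, leaving r3c1 = 3.
Cage c has product 10, leaving r4c2 = 1.
Row 4 already has 1, which forces r4c5 = 3.
Cage c needs product 10; hence r5c2 = 2.
3 is placed in column 5; hence r5c5 = 1.
The 3 cells of cage g must have sum 9, so r2c3 = 2.
1 is placed in column 2, which forces r3c2 = 5.
Cage f has product 30; hence r3c3 = 1.
Column 2 already has 5; hence r1c2 = 3.
Cage h needs product 15, leaving r1c3 = 5.
The 3 cells of cage h must have product 15; hence r1c4 = 1.
3 is placed in column 2, so r2c2 = 4.
4 is placed in row 2; hence r2c4 = 3.
Column 3 now contains 5; hence r4c3 = 4.
Row 4 already has 4, which forces r4c4 = 5.
Column 3 already has 4, leaving r5c3 = 3.
Column 4 now contains 3, so r5c4 = 4.
Completed grid: 4 3 5 1 2 / 1 4 2 3 5 / 3 5 1 2 4 / 2 1 4 5 3 / 5 2 3 4 1.

1 4 2 3 5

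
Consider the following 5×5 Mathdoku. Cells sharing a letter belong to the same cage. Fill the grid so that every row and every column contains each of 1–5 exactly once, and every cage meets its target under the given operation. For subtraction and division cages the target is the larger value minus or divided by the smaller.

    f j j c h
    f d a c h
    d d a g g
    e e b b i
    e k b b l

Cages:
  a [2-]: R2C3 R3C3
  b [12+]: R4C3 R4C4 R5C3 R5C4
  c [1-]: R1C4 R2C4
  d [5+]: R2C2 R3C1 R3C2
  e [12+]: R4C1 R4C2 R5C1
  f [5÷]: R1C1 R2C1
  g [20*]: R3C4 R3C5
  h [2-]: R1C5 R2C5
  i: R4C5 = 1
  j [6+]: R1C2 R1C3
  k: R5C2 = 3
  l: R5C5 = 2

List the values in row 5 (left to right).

4 3 5 1 2

Cage i is given; hence R4C5 = 1.
K is a freebie, which forces R5C2 = 3.
L is a freebie, leaving R5C5 = 2.
Cage d has sum 5; hence R2C2 = 2.
Cage d needs sum 5; hence R3C1 = 2.
3 is placed in column 2; hence R3C2 = 1.
Column 1 now contains 2, so R4C1 = 3.
In row 2, 4 can only go at R2C4, so R2C4 = 4.
Column 4 now contains 4, so R3C4 = 5.
Cage g needs two cells with product 20, so R3C5 = 4.
Column 4 now contains 5, so R4C4 = 2.
Column 4 now contains 5, which forces R5C4 = 1.
Column 4 now contains 5; hence R1C4 = 3.
Row 1 now contains 3, so R1C5 = 5.
5 is placed in column 5, which forces R2C5 = 3.
Row 3 already has 5, leaving R3C3 = 3.
5 is placed in row 1, leaving R1C1 = 1.
5 is placed in row 1; hence R1C2 = 4.
Cage j's pair has sum 6; hence R1C3 = 2.
Cage f's pair has quotient 5, so R2C1 = 5.
Row 2 already has 5; hence R2C3 = 1.
Column 2 now contains 4, leaving R4C2 = 5.
Row 4 now contains 5; hence R4C3 = 4.
Column 1 already has 5, leaving R5C1 = 4.
4 is placed in column 3, leaving R5C3 = 5.
Completed grid: 1 4 2 3 5 / 5 2 1 4 3 / 2 1 3 5 4 / 3 5 4 2 1 / 4 3 5 1 2.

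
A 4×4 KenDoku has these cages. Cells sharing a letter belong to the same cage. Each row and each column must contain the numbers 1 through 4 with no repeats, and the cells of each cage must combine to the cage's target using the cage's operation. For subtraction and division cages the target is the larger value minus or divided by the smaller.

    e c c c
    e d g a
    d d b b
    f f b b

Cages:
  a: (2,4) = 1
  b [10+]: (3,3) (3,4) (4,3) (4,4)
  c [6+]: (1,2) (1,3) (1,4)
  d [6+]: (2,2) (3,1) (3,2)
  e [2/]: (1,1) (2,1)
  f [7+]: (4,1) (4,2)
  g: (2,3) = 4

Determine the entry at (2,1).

2

Cage g is a single given cell; hence (2,3) = 4.
A is a freebie, so (2,4) = 1.
1 is placed in row 2, so (2,1) = 2.
2 is placed in row 2, so (2,2) = 3.
Column 2 already has 3, which forces (4,2) = 4.
Cage d needs sum 6; hence (3,1) = 1.
The 3 cells of cage d must have sum 6, leaving (3,2) = 2.
Row 3 already has 2, so (3,3) = 3.
Row 3 now contains 3, leaving (3,4) = 4.
4 is placed in row 4, leaving (4,1) = 3.
3 is placed in row 4, so (4,4) = 2.
1 is placed in column 1; hence (1,1) = 4.
Column 2 already has 2, which forces (1,2) = 1.
Cage c has sum 6, so (1,3) = 2.
Column 4 already has 2, leaving (1,4) = 3.
Row 4 already has 2, which forces (4,3) = 1.
Filled in: 4 1 2 3 / 2 3 4 1 / 1 2 3 4 / 3 4 1 2.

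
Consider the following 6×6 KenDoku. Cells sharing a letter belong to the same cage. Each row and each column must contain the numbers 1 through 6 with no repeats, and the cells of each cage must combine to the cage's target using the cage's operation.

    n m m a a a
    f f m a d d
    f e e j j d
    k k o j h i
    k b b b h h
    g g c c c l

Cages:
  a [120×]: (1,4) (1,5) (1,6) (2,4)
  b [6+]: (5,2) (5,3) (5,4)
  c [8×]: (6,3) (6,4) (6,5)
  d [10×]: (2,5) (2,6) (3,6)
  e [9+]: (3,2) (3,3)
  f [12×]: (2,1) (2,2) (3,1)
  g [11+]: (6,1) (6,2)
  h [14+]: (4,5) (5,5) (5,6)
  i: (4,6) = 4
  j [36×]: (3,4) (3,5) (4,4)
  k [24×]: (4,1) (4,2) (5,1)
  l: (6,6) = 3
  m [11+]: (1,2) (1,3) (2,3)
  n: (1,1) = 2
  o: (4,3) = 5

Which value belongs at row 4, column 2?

N is a freebie; hence (1,1) = 2.
O is a freebie, so (4,3) = 5.
Cage i is a single given cell, which forces (4,6) = 4.
Cage l is a single given cell; hence (6,6) = 3.
Cage k has product 24, so (5,1) = 4.
Row 2 needs a 3, and only (2,1) is open for it.
Cage f has product 12, leaving (2,2) = 4.
Cage f needs product 12, leaving (3,1) = 1.
Column 1 already has 1; hence (4,1) = 6.
6 is placed in row 4, which forces (4,2) = 1.
6 is placed in row 4; hence (4,5) = 3.
Column 1 now contains 6, so (6,1) = 5.
5 is placed in row 6, so (6,2) = 6.
Cage m needs sum 11, leaving (2,3) = 2.
Cage j needs product 36, which forces (3,4) = 3.
Cage j needs product 36, which forces (3,5) = 6.
Row 4 now contains 3, so (4,4) = 2.
Column 4 already has 2, so (5,4) = 1.
6 is placed in column 5, so (5,5) = 5.
Row 5 now contains 5, leaving (5,6) = 6.
1 is placed in column 4, which forces (6,4) = 4.
The 4 cells of cage a must have product 120, so (1,5) = 4.
Cage a has product 120; hence (1,6) = 1.
Column 5 now contains 5; hence (2,5) = 1.
Cage d has product 10, leaving (2,6) = 5.
Row 3 already has 3, which forces (3,2) = 5.
6 is placed in row 3, which forces (3,3) = 4.
The 3 cells of cage d must have product 10, which forces (3,6) = 2.
Cage b has sum 6, which forces (5,2) = 2.
Row 5 already has 1; hence (5,3) = 3.
Row 6 now contains 4; hence (6,3) = 1.
Cage c has product 8, leaving (6,5) = 2.
5 is placed in column 2, so (1,2) = 3.
4 is placed in row 1, so (1,3) = 6.
Cage a has product 120, so (1,4) = 5.
Row 2 now contains 5; hence (2,4) = 6.
The full grid is 2 3 6 5 4 1 / 3 4 2 6 1 5 / 1 5 4 3 6 2 / 6 1 5 2 3 4 / 4 2 3 1 5 6 / 5 6 1 4 2 3.

1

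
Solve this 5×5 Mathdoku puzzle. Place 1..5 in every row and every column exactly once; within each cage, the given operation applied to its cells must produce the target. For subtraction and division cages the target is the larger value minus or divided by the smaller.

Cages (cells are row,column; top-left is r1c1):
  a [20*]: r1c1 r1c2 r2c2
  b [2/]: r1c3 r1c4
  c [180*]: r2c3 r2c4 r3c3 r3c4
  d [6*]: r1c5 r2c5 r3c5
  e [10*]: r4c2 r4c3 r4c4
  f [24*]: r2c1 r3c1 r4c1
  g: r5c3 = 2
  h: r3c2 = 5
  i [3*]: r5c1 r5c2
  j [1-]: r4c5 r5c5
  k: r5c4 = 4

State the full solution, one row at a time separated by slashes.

Cage h is given, which forces r3c2 = 5.
Cage g is given, so r5c3 = 2.
Cage k is given, which forces r5c4 = 4.
Cage a has product 20; hence r1c1 = 5.
Cage b needs two cells with quotient 2, which forces r1c4 = 2.
The 4 cells of cage c must have product 180; hence r2c3 = 3.
Cage c has product 180, which forces r2c4 = 5.
Cage c has product 180, leaving r3c3 = 4.
Column 4 now contains 4, leaving r3c4 = 3.
Column 4 now contains 5, leaving r4c4 = 1.
Column 3 now contains 4; hence r1c3 = 1.
The 3 cells of cage d must have product 6, which forces r1c5 = 3.
Cage f needs product 24, leaving r2c1 = 4.
Row 2 already has 4, which forces r2c2 = 1.
1 is placed in row 2, so r2c5 = 2.
Row 3 now contains 3; hence r3c1 = 2.
2 is placed in column 5, so r3c5 = 1.
Cage f needs product 24, leaving r4c1 = 3.
1 is placed in row 4, so r4c2 = 2.
1 is placed in row 4, so r4c3 = 5.
2 is placed in column 5, leaving r4c5 = 4.
Column 1 already has 3; hence r5c1 = 1.
Column 2 now contains 1, leaving r5c2 = 3.
Column 5 already has 1, leaving r5c5 = 5.
Row 1 now contains 1, so r1c2 = 4.

5 4 1 2 3 / 4 1 3 5 2 / 2 5 4 3 1 / 3 2 5 1 4 / 1 3 2 4 5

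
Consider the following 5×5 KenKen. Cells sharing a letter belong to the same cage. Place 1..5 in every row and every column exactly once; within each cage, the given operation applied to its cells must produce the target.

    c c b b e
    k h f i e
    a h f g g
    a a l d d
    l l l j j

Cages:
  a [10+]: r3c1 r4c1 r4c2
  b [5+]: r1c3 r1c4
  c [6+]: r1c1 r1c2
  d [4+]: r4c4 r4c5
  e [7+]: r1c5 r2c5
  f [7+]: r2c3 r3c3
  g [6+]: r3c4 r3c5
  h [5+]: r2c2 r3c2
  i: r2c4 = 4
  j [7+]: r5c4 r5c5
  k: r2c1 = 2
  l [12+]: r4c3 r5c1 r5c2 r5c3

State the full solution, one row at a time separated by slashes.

Cage k is a single given cell, which forces r2c1 = 2.
Cage i is a single given cell, so r2c4 = 4.
Row 2 needs a 1, and only r2c2 is open for it.
Cage h's pair has sum 5, which forces r3c2 = 4.
Row 3 now contains 4, so r3c3 = 2.
Cage f's pair has sum 7; hence r2c3 = 5.
5 is placed in row 2; hence r2c5 = 3.
3 is placed in column 5, leaving r4c5 = 1.
Cage e needs two cells with sum 7; hence r1c5 = 4.
The two cells of cage g must have sum 6, so r3c4 = 1.
Column 5 now contains 1, so r3c5 = 5.
Row 4 now contains 1, leaving r4c4 = 3.
Column 5 already has 5, leaving r5c5 = 2.
4 is placed in row 1, which forces r1c1 = 1.
Cage c needs two cells with sum 6, so r1c2 = 5.
4 is placed in row 1, which forces r1c3 = 3.
Column 4 now contains 1, leaving r1c4 = 2.
Row 3 now contains 5; hence r3c1 = 3.
Cage a needs sum 10, leaving r4c1 = 5.
The 3 cells of cage a must have sum 10, which forces r4c2 = 2.
3 is placed in row 4, which forces r4c3 = 4.
Cage l needs sum 12, leaving r5c1 = 4.
The 4 cells of cage l must have sum 12, so r5c2 = 3.
Cage l needs sum 12, which forces r5c3 = 1.
2 is placed in row 5, leaving r5c4 = 5.

1 5 3 2 4 / 2 1 5 4 3 / 3 4 2 1 5 / 5 2 4 3 1 / 4 3 1 5 2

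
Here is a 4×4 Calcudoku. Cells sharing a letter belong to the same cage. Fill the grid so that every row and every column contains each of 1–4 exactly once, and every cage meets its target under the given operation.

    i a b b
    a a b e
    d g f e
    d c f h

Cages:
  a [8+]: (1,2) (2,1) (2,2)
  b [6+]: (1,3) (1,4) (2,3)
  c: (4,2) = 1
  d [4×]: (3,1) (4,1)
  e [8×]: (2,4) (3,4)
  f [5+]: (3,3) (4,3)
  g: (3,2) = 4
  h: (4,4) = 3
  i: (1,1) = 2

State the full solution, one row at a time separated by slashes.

2 3 4 1 / 3 2 1 4 / 1 4 3 2 / 4 1 2 3

Cage i is given, which forces (1,1) = 2.
Cage g is a single given cell; hence (3,2) = 4.
Row 3 already has 4, which forces (3,4) = 2.
Cage c is a single given cell; hence (4,2) = 1.
Cage h is given, which forces (4,4) = 3.
Column 2 now contains 1, leaving (1,2) = 3.
Row 1 now contains 3; hence (1,3) = 4.
Column 4 now contains 3, leaving (1,4) = 1.
Cage a has sum 8, leaving (2,1) = 3.
Cage a has sum 8; hence (2,2) = 2.
Row 2 now contains 2; hence (2,3) = 1.
2 is placed in column 4, so (2,4) = 4.
Row 3 already has 4, leaving (3,1) = 1.
1 is placed in column 3, leaving (3,3) = 3.
Row 4 already has 1; hence (4,1) = 4.
Column 3 now contains 4, which forces (4,3) = 2.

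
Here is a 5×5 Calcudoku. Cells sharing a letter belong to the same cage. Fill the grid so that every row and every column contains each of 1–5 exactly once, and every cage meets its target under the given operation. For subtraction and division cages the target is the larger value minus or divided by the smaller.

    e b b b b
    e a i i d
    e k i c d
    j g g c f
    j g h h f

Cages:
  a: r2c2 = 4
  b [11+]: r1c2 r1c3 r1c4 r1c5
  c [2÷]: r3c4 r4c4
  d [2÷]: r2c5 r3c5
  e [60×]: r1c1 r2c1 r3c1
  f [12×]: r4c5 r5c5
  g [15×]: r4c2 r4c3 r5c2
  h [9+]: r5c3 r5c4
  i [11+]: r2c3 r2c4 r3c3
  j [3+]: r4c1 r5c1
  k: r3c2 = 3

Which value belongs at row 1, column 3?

1

Cage a is given, which forces r2c2 = 4.
Cage k is a single given cell; hence r3c2 = 3.
The 3 cells of cage g must have product 15, leaving r4c3 = 3.
Row 4 already has 3, leaving r4c5 = 4.
4 is placed in column 5, leaving r5c5 = 3.
Cage b needs sum 11, which forces r1c4 = 3.
The 3 cells of cage e must have product 60, which forces r2c1 = 3.
The only place for 4 in row 1 is r1c1.
Column 1 now contains 4, leaving r3c1 = 5.
Row 3 already has 5; hence r3c3 = 4.
4 is placed in column 3, leaving r5c3 = 5.
5 is placed in row 5; hence r5c4 = 4.
Cage i needs sum 11; hence r2c3 = 2.
Cage i needs sum 11, which forces r2c4 = 5.
Row 2 already has 2, leaving r2c5 = 1.
Column 5 now contains 1, leaving r3c5 = 2.
The 3 cells of cage g must have product 15; hence r4c2 = 5.
5 is placed in row 5, which forces r5c2 = 1.
1 is placed in column 2, leaving r1c2 = 2.
Column 3 already has 2, which forces r1c3 = 1.
2 is placed in column 5, leaving r1c5 = 5.
2 is placed in row 3; hence r3c4 = 1.
Cage j needs two cells with sum 3; hence r4c1 = 1.
Cage c's pair has quotient 2; hence r4c4 = 2.
Row 5 already has 1; hence r5c1 = 2.
Completed grid: 4 2 1 3 5 / 3 4 2 5 1 / 5 3 4 1 2 / 1 5 3 2 4 / 2 1 5 4 3.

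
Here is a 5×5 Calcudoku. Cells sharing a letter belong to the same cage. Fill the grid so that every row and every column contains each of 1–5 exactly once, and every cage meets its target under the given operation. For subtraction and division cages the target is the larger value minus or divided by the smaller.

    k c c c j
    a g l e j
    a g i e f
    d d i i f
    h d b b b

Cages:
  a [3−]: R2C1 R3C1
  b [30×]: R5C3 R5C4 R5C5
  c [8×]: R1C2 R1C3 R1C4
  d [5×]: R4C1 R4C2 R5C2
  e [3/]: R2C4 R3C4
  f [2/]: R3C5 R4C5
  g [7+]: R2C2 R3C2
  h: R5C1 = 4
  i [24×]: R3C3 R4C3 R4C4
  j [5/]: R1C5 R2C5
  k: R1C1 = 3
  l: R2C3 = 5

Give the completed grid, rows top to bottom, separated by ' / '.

3 2 1 4 5 / 2 4 5 3 1 / 5 3 4 1 2 / 1 5 3 2 4 / 4 1 2 5 3

Cage k is given, leaving R1C1 = 3.
Cage l is given, leaving R2C3 = 5.
Row 2 already has 5, so R2C5 = 1.
Cage d has product 5; hence R4C1 = 1.
The 3 cells of cage d must have product 5, leaving R4C2 = 5.
Cage h is given, so R5C1 = 4.
Cage d has product 5, leaving R5C2 = 1.
Column 5 already has 1, so R1C5 = 5.
Column 1 already has 4, which forces R2C1 = 2.
Row 2 already has 1; hence R2C4 = 3.
Cage a's pair has difference 3, leaving R3C1 = 5.
Cage e needs two cells with quotient 3, so R3C4 = 1.
Cage c needs product 8, which forces R1C3 = 1.
Row 2 now contains 3, so R2C2 = 4.
Cage g needs two cells with sum 7, leaving R3C2 = 3.
Cage b needs product 30, so R5C4 = 5.
Column 2 already has 4, leaving R1C2 = 2.
Cage c has product 8; hence R1C4 = 4.
Cage i needs product 24, so R4C3 = 3.
4 is placed in column 4, so R4C4 = 2.
2 is placed in row 4, leaving R4C5 = 4.
Column 3 now contains 3, leaving R5C3 = 2.
Row 5 now contains 2, which forces R5C5 = 3.
Column 3 already has 2, which forces R3C3 = 4.
Column 5 now contains 4, leaving R3C5 = 2.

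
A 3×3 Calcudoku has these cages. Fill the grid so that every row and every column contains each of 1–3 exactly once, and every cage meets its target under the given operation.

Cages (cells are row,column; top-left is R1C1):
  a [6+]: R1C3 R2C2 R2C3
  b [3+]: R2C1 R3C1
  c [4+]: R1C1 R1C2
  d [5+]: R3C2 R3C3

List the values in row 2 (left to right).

Row 1 needs a 2, and only R1C3 is open for it.
Cage d needs two cells with sum 5, so R3C2 = 2.
2 is placed in column 3, which forces R3C3 = 3.
Cage b's pair has sum 3, leaving R2C1 = 2.
Cage a has sum 6; hence R2C2 = 3.
Column 3 now contains 3, leaving R2C3 = 1.
2 is placed in row 3, leaving R3C1 = 1.
Column 1 now contains 1, which forces R1C1 = 3.
Column 2 already has 3, leaving R1C2 = 1.
Filled in: 3 1 2 / 2 3 1 / 1 2 3.

2 3 1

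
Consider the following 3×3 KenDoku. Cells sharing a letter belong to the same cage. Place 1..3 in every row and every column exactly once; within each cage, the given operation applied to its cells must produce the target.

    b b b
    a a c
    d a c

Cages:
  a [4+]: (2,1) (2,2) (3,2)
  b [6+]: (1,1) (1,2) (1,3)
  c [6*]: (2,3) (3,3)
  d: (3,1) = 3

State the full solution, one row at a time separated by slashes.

2 3 1 / 1 2 3 / 3 1 2

Cage a needs sum 4, which forces (2,1) = 1.
Cage a has sum 4; hence (2,2) = 2.
2 is placed in row 2; hence (2,3) = 3.
Cage d is a single given cell, leaving (3,1) = 3.
The 3 cells of cage a must have sum 4, so (3,2) = 1.
3 is placed in column 3, which forces (3,3) = 2.
Column 1 already has 3; hence (1,1) = 2.
1 is placed in column 2, so (1,2) = 3.
Column 3 now contains 2; hence (1,3) = 1.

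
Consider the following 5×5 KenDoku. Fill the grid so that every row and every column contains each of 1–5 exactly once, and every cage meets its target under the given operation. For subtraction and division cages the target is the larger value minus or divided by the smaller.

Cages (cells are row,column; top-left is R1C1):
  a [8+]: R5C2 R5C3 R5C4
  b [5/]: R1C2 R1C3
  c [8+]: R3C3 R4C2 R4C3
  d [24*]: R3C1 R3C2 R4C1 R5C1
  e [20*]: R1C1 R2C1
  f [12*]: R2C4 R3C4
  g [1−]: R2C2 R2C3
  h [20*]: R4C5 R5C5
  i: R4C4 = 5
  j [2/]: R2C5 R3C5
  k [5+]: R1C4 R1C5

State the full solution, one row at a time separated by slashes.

Cage i is a single given cell; hence R4C4 = 5.
Row 4 already has 5, so R4C5 = 4.
Column 5 now contains 4, which forces R5C5 = 5.
In row 3, 5 can only go at R3C3, so R3C3 = 5.
The two cells of cage b must have quotient 5, so R1C2 = 5.
Column 3 already has 5; hence R1C3 = 1.
Column 3 now contains 1, leaving R4C3 = 2.
5 is placed in row 1; hence R1C1 = 4.
The two cells of cage e must have product 20, so R2C1 = 5.
Row 4 already has 2; hence R4C2 = 1.
Cage d has product 24, leaving R3C2 = 4.
Row 3 already has 4; hence R3C4 = 3.
1 is placed in row 4, so R4C1 = 3.
4 is placed in column 2, so R5C2 = 3.
Row 5 already has 3; hence R5C3 = 4.
The 3 cells of cage a must have sum 8, which forces R5C4 = 1.
3 is placed in column 4, leaving R1C4 = 2.
Cage k needs two cells with sum 5, leaving R1C5 = 3.
Column 2 now contains 3, leaving R2C2 = 2.
4 is placed in column 3, so R2C3 = 3.
3 is placed in column 4; hence R2C4 = 4.
Row 2 now contains 2, leaving R2C5 = 1.
Cage d has product 24; hence R3C1 = 1.
Column 5 now contains 1; hence R3C5 = 2.
1 is placed in row 5, leaving R5C1 = 2.

4 5 1 2 3 / 5 2 3 4 1 / 1 4 5 3 2 / 3 1 2 5 4 / 2 3 4 1 5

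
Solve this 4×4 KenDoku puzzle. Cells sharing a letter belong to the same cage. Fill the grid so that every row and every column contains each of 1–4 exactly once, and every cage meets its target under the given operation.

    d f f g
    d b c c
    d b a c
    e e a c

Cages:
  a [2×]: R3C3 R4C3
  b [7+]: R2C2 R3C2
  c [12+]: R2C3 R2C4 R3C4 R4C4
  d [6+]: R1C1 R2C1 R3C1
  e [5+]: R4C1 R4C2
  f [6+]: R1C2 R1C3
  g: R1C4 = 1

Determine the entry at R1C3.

4

Cage g is a single given cell, so R1C4 = 1.
The 4 cells of cage c must have sum 12; hence R2C3 = 3.
3 is placed in row 2, so R2C2 = 4.
4 is placed in row 2; hence R2C4 = 2.
Cage b needs two cells with sum 7, which forces R3C2 = 3.
Row 3 already has 3, so R3C4 = 4.
Column 4 now contains 4, which forces R4C4 = 3.
Cage d needs sum 6, leaving R1C1 = 3.
4 is placed in column 2, which forces R1C2 = 2.
Cage f needs two cells with sum 6, which forces R1C3 = 4.
2 is placed in row 2, so R2C1 = 1.
Cage d needs sum 6; hence R3C1 = 2.
Row 3 already has 2, leaving R3C3 = 1.
Cage e's pair has sum 5, which forces R4C1 = 4.
Cage e needs two cells with sum 5, so R4C2 = 1.
Column 3 already has 1, which forces R4C3 = 2.
Filled in: 3 2 4 1 / 1 4 3 2 / 2 3 1 4 / 4 1 2 3.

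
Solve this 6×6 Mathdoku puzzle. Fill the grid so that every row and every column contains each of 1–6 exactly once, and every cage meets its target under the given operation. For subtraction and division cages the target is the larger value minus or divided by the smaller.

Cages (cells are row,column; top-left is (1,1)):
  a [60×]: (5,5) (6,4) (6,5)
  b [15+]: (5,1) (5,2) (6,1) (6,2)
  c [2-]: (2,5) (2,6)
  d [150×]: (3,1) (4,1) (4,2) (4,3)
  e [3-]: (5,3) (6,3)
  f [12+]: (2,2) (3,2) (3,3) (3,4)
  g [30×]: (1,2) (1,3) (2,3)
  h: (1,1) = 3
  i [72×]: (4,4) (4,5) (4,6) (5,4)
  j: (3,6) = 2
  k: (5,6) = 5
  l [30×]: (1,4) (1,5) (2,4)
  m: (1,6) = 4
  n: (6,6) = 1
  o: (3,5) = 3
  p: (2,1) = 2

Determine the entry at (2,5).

4

Cage h is given, which forces (1,1) = 3.
M is a freebie, leaving (1,6) = 4.
P is a freebie, so (2,1) = 2.
The 4 cells of cage d must have product 150, which forces (3,1) = 5.
Cage o is given, which forces (3,5) = 3.
Cage j is a single given cell; hence (3,6) = 2.
Cage k is given, which forces (5,6) = 5.
Cage n is given; hence (6,6) = 1.
Cage f needs sum 12; hence (2,2) = 1.
The only place for 4 in row 2 is (2,5).
Cage c's pair has difference 2, leaving (2,6) = 6.
Column 6 now contains 6, which forces (4,6) = 3.
The only place for 2 in row 4 is (4,5).
Column 5 now contains 2; hence (5,5) = 6.
Cage a has product 60, so (6,4) = 2.
Cage a has product 60, leaving (6,5) = 5.
Cage l needs product 30, which forces (1,4) = 6.
Column 5 already has 5; hence (1,5) = 1.
Cage l has product 30, leaving (2,4) = 5.
The 4 cells of cage i must have product 72, so (4,4) = 4.
Column 4 already has 2, so (5,4) = 3.
5 is placed in row 2, so (2,3) = 3.
Column 4 now contains 4, so (3,4) = 1.
3 is placed in row 5, which forces (5,3) = 1.
Cage e needs two cells with difference 3, so (6,3) = 4.
Cage f has sum 12; hence (3,2) = 4.
Column 3 now contains 4, leaving (3,3) = 6.
The 4 cells of cage d must have product 150; hence (4,1) = 1.
Column 3 now contains 6, so (4,3) = 5.
1 is placed in row 5, so (5,1) = 4.
The 4 cells of cage b must have sum 15, leaving (5,2) = 2.
Row 6 now contains 4, leaving (6,1) = 6.
Cage b has sum 15, leaving (6,2) = 3.
Column 2 already has 2, which forces (1,2) = 5.
5 is placed in column 3, which forces (1,3) = 2.
Row 4 already has 5, which forces (4,2) = 6.
The full grid is 3 5 2 6 1 4 / 2 1 3 5 4 6 / 5 4 6 1 3 2 / 1 6 5 4 2 3 / 4 2 1 3 6 5 / 6 3 4 2 5 1.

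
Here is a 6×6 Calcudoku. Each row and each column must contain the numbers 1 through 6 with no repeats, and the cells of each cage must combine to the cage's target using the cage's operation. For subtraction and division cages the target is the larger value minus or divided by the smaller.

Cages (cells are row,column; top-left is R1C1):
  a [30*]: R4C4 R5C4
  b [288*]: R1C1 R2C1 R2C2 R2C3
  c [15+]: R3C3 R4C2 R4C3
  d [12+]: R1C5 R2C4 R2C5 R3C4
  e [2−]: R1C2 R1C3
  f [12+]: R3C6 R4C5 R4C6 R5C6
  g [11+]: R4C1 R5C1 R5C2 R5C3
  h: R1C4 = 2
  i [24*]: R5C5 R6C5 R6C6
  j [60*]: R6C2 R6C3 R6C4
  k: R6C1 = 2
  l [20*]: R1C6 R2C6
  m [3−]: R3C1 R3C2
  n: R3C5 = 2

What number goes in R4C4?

5

H is a freebie, so R1C4 = 2.
N is a freebie, which forces R3C5 = 2.
Cage k is given, so R6C1 = 2.
In row 4, 2 can only go at R4C6, so R4C6 = 2.
The only place for 5 in row 3 is R3C3.
The 3 cells of cage j must have product 60, leaving R6C2 = 5.
R4C2 and R4C3 in row 4 are {4, 6}; hence R4C4 = 5.
Cage a's pair has product 30, which forces R5C4 = 6.
Cage i has product 24, leaving R5C5 = 4.
Cage f needs sum 12, which forces R3C6 = 6.
Cage g needs sum 11, so R5C1 = 5.
Column 6 now contains 6, leaving R6C6 = 1.
Cage f needs sum 12, leaving R4C5 = 1.
Column 6 already has 1, leaving R5C6 = 3.
1 is placed in row 6, which forces R6C5 = 6.
Row 4 now contains 1, so R4C1 = 3.
Row 2 needs a 1, and only R2C4 is open for it.
1 is placed in column 4, which forces R3C4 = 3.
Column 4 already has 3, leaving R6C4 = 4.
Row 6 now contains 4, so R6C3 = 3.
Row 1 needs a 1, and only R1C3 is open for it.
Cage e's pair has difference 2; hence R1C2 = 3.
Row 1 now contains 3, leaving R1C5 = 5.
Row 1 already has 5, leaving R1C6 = 4.
5 is placed in column 5; hence R2C5 = 3.
4 is placed in column 6; hence R2C6 = 5.
The 4 cells of cage g must have sum 11; hence R5C2 = 1.
Column 3 already has 1; hence R5C3 = 2.
4 is placed in row 1, so R1C1 = 6.
The 4 cells of cage b must have product 288, leaving R2C1 = 4.
Cage b has product 288; hence R2C2 = 2.
Cage b has product 288, which forces R2C3 = 6.
Cage m's pair has difference 3, which forces R3C1 = 1.
Column 2 now contains 1, leaving R3C2 = 4.
Column 2 now contains 4; hence R4C2 = 6.
Column 3 now contains 6, leaving R4C3 = 4.
Completed grid: 6 3 1 2 5 4 / 4 2 6 1 3 5 / 1 4 5 3 2 6 / 3 6 4 5 1 2 / 5 1 2 6 4 3 / 2 5 3 4 6 1.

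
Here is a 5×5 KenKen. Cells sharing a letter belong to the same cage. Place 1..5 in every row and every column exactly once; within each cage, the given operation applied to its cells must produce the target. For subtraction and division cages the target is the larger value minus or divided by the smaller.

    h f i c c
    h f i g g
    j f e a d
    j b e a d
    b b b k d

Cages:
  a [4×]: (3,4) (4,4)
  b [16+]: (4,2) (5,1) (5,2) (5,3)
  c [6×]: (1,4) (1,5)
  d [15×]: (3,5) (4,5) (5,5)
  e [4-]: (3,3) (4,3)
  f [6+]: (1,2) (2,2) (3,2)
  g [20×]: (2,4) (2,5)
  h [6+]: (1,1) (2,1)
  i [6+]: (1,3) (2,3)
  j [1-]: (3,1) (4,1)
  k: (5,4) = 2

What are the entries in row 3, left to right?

K is a freebie; hence (5,4) = 2.
Column 4 already has 2, leaving (1,4) = 3.
The two cells of cage c must have product 6; hence (1,5) = 2.
Cage b needs sum 16; hence (4,2) = 4.
4 is placed in row 4, so (4,4) = 1.
Row 1 now contains 2, so (1,2) = 1.
The two cells of cage e must have difference 4, leaving (3,3) = 1.
1 is placed in column 4, leaving (3,4) = 4.
1 is placed in row 4, which forces (4,3) = 5.
Row 4 now contains 5; hence (4,5) = 3.
Column 3 now contains 5, which forces (1,3) = 4.
Column 3 now contains 5, which forces (2,3) = 2.
Column 4 already has 4, which forces (2,4) = 5.
The two cells of cage g must have product 20, leaving (2,5) = 4.
Cage j's pair has difference 1, so (3,1) = 3.
Row 3 already has 3, so (3,2) = 2.
3 is placed in column 5; hence (3,5) = 5.
Row 4 now contains 3; hence (4,1) = 2.
4 is placed in column 3, which forces (5,3) = 3.
Cage d has product 15, so (5,5) = 1.
4 is placed in row 1, which forces (1,1) = 5.
2 is placed in row 2, leaving (2,1) = 1.
2 is placed in row 2, so (2,2) = 3.
The 4 cells of cage b must have sum 16, so (5,1) = 4.
3 is placed in row 5; hence (5,2) = 5.
Completed grid: 5 1 4 3 2 / 1 3 2 5 4 / 3 2 1 4 5 / 2 4 5 1 3 / 4 5 3 2 1.

3 2 1 4 5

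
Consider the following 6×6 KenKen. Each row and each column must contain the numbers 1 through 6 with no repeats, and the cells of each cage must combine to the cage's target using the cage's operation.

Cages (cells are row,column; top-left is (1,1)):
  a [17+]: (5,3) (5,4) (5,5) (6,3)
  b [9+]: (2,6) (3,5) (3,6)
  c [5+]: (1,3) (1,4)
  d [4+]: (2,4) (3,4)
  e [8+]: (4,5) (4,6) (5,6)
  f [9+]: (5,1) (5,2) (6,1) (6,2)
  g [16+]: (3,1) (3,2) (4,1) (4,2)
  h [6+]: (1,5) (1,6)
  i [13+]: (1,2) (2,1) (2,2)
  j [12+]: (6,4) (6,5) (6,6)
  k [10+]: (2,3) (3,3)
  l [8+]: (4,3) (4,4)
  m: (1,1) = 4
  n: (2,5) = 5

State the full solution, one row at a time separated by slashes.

M is a freebie, which forces (1,1) = 4.
Cage n is a single given cell, which forces (2,5) = 5.
Cage h's pair has sum 6, so (1,5) = 1.
Cage h needs two cells with sum 6; hence (1,6) = 5.
Row 1 needs a 6, and only (1,2) is open for it.
The only place for 2 in row 2 is (2,6).
In column 3, 1 can only go at (5,3), so (5,3) = 1.
Cage e has sum 8, which forces (4,6) = 1.
In row 5, 5 can only go at (5,4), so (5,4) = 5.
Cage a needs sum 17, so (5,5) = 6.
The 4 cells of cage a must have sum 17, which forces (6,3) = 5.
The only place for 3 in column 3 is (1,3).
Row 1 already has 3, leaving (1,4) = 2.
Column 4 already has 2, which forces (4,4) = 6.
Column 4 already has 6, which forces (6,4) = 4.
Row 6 already has 4, which forces (6,5) = 2.
Row 6 already has 4; hence (6,6) = 6.
Row 4 now contains 6, leaving (4,3) = 2.
In row 5, 4 can only go at (5,6), so (5,6) = 4.
The 3 cells of cage b must have sum 9, so (3,5) = 4.
Column 6 already has 4; hence (3,6) = 3.
Cage e needs sum 8, so (4,5) = 3.
Cage k's pair has sum 10, which forces (2,3) = 4.
Cage d needs two cells with sum 4, leaving (2,4) = 3.
Row 3 already has 4, leaving (3,3) = 6.
Row 3 now contains 3, which forces (3,4) = 1.
3 is placed in row 4, leaving (4,1) = 5.
Cage g needs sum 16, which forces (4,2) = 4.
Row 2 now contains 3, leaving (2,1) = 6.
Row 2 now contains 4, so (2,2) = 1.
Row 3 already has 6; hence (3,1) = 2.
1 is placed in row 3, leaving (3,2) = 5.
Column 1 now contains 2, which forces (5,1) = 3.
Row 5 now contains 3, so (5,2) = 2.
Column 1 now contains 3, so (6,1) = 1.
Column 2 now contains 1, which forces (6,2) = 3.

4 6 3 2 1 5 / 6 1 4 3 5 2 / 2 5 6 1 4 3 / 5 4 2 6 3 1 / 3 2 1 5 6 4 / 1 3 5 4 2 6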